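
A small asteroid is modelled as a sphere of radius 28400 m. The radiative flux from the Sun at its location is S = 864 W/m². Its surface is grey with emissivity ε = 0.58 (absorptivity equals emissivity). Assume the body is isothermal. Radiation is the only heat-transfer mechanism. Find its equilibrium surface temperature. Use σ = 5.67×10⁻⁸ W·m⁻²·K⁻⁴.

T ≈ 248 K

At equilibrium, absorbed power = emitted power.
Absorbing cross-section = πr² = 2.534×10⁹ m²; emitting surface = 4πr² = 1.014×10¹⁰ m² (ratio 4).
εS·A_cross = εσ·A_surf·T⁴  ⇒  T⁴ = S/(4σ)   (ε cancels).
T⁴ = 864/(4·5.67×10⁻⁸) = 3.810×10⁹ K⁴.
T = (3.810×10⁹)^(1/4).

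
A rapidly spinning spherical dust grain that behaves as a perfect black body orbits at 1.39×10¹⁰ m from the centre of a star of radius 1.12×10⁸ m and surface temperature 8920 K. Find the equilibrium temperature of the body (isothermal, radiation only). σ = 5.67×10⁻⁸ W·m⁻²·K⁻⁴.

The star's surface emits σT_*⁴; at distance d the flux is S = σT_*⁴(R_*/d)².
S = 5.67×10⁻⁸·(8920)⁴·(1.12×10⁸/1.39×10¹⁰)² = 23300 W/m².
For an isothermal sphere T⁴ = (1−a)S/(4σ) = 1.028×10¹¹ K⁴.

T ≈ 566 K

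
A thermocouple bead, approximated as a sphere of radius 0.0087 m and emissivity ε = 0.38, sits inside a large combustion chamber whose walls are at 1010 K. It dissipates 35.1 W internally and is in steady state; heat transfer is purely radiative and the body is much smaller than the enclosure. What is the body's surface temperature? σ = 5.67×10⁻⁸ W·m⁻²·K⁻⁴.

T ≈ 1290 K

For a small grey body in a large enclosure, net radiated power = εσA(T⁴ − T_w⁴).
Steady state: P = εσA(T⁴ − T_w⁴) with A = 4πr² = 9.511×10⁻⁴ m².
T⁴ = P/(εσA) + T_w⁴ = 35.1/(0.38·5.67×10⁻⁸·9.511×10⁻⁴) + (1010)⁴
    = 1.713×10¹² + 1.041×10¹² = 2.753×10¹² K⁴.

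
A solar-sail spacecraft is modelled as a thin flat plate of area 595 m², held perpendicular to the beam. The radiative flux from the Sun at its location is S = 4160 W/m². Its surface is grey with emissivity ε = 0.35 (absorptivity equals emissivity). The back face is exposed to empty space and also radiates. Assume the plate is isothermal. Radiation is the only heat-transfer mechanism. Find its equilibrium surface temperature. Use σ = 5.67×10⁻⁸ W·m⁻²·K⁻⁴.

At equilibrium, absorbed power = emitted power.
Absorbing cross-section = A = 595.0 m²; emitting surface = 2A = 1190 m² (ratio 2).
εS·A_cross = εσ·A_surf·T⁴  ⇒  T⁴ = S/(2σ)   (ε cancels).
T⁴ = 4160/(2·5.67×10⁻⁸) = 3.668×10¹⁰ K⁴.
T = (3.668×10¹⁰)^(1/4).

T ≈ 438 K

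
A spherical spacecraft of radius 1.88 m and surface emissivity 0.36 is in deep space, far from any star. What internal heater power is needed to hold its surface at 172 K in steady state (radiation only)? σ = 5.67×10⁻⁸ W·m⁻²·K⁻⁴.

P = εσ·4πr²·T⁴.
4πr² = 44.41 m²; T⁴ = 8.752×10⁸ K⁴.
P = 0.36·5.67×10⁻⁸·44.41·8.752×10⁸.

P ≈ 793 W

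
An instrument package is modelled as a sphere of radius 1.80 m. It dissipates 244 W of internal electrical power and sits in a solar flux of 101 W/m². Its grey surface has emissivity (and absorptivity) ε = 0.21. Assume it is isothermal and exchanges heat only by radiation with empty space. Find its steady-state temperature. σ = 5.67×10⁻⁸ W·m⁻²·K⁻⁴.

T ≈ 175 K

At steady state, absorbed solar power + internal power = radiated power.
Absorbed: α·S·A_cross = 0.21·101·10.18 = 215.9 W (cross-section πr²).
Total input = 215.9 + 244 = 459.9 W.
Radiated: εσ·A_surf·T⁴ with A_surf = 4πr² = 40.72 m².
T⁴ = 459.9/(0.21·5.67×10⁻⁸·40.72) = 9.486×10⁸ K⁴.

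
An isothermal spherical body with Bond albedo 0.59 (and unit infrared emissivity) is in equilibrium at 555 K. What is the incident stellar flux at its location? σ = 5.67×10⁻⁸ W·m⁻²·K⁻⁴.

(1−a)S·πr² = σ·4πr²·T⁴ ⇒ S = 4σT⁴/(1−a).
S = 4·5.67×10⁻⁸·9.488×10¹⁰/0.410.

S ≈ 52500 W/m²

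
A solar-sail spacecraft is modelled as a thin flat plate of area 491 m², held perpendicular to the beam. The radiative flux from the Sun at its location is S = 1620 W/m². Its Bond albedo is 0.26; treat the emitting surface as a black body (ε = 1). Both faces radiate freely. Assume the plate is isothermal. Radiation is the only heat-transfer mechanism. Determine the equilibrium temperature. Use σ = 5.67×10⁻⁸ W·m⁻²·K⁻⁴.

At equilibrium, absorbed power = emitted power.
Absorbing cross-section = A = 491.0 m²; emitting surface = 2A = 982.0 m² (ratio 2).
(1−a)S·A_cross = εσ·A_surf·T⁴  ⇒  T⁴ = (1−a)S/(2σ).
T⁴ = 0.740·1620/(2·5.67×10⁻⁸) = 1.057×10¹⁰ K⁴.
T = (1.057×10¹⁰)^(1/4).

T ≈ 321 K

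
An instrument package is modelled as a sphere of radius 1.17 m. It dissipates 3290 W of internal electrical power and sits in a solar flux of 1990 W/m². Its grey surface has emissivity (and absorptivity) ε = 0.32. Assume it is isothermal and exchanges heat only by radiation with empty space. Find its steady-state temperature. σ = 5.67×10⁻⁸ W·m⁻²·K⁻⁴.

T ≈ 373 K

At steady state, absorbed solar power + internal power = radiated power.
Absorbed: α·S·A_cross = 0.32·1990·4.301 = 2739 W (cross-section πr²).
Total input = 2739 + 3290 = 6029 W.
Radiated: εσ·A_surf·T⁴ with A_surf = 4πr² = 17.20 m².
T⁴ = 6029/(0.32·5.67×10⁻⁸·17.20) = 1.932×10¹⁰ K⁴.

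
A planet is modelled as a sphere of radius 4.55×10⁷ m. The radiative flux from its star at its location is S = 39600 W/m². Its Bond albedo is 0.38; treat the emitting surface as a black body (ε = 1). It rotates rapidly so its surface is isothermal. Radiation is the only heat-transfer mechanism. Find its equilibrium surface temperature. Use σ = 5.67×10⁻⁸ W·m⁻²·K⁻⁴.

T ≈ 574 K

At equilibrium, absorbed power = emitted power.
Absorbing cross-section = πr² = 6.504×10¹⁵ m²; emitting surface = 4πr² = 2.602×10¹⁶ m² (ratio 4).
(1−a)S·A_cross = εσ·A_surf·T⁴  ⇒  T⁴ = (1−a)S/(4σ).
T⁴ = 0.620·39600/(4·5.67×10⁻⁸) = 1.083×10¹¹ K⁴.
T = (1.083×10¹¹)^(1/4).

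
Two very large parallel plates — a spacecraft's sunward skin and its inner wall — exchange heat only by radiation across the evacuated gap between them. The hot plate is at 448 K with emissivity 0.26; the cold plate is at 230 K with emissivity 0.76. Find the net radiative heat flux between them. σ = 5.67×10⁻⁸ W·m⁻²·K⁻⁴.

q ≈ 511 W/m²

For two infinite grey parallel plates, q = σ(T₁⁴ − T₂⁴)/(1/ε₁ + 1/ε₂ − 1).
T₁⁴ − T₂⁴ = 4.028×10¹⁰ − 2.798×10⁹ = 3.748×10¹⁰ K⁴.
1/ε₁ + 1/ε₂ − 1 = 3.846 + 1.316 − 1 = 4.162.
q = 5.67×10⁻⁸ × 3.748×10¹⁰ / 4.162.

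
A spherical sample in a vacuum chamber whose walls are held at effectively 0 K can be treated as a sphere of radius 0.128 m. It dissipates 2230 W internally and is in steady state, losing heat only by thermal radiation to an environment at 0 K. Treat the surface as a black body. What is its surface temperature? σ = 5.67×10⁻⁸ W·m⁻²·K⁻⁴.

T ≈ 661 K

Steady state: internal power = radiated power, P = εσA T⁴.
Radiating area A = 4πr² = 0.2059 m².
T⁴ = P/(εσA) = 2230/(1.0·5.67×10⁻⁸·0.2059) = 1.910×10¹¹ K⁴.
T = (1.910×10¹¹)^(1/4).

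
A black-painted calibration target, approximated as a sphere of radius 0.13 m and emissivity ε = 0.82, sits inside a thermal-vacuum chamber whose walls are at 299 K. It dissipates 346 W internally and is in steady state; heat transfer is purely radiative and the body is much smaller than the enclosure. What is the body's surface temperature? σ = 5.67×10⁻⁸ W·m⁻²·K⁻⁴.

T ≈ 455 K

For a small grey body in a large enclosure, net radiated power = εσA(T⁴ − T_w⁴).
Steady state: P = εσA(T⁴ − T_w⁴) with A = 4πr² = 0.2124 m².
T⁴ = P/(εσA) + T_w⁴ = 346/(0.82·5.67×10⁻⁸·0.2124) + (299)⁴
    = 3.504×10¹⁰ + 7.993×10⁹ = 4.303×10¹⁰ K⁴.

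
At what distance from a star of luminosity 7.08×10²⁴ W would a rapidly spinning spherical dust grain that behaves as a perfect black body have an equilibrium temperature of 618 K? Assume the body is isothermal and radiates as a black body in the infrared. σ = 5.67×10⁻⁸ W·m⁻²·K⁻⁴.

For an isothermal black-emitting sphere, (1−a)S·πr² = σ·4πr²·T⁴ ⇒ S = 4σT⁴/(1−a).
S = 4·5.67×10⁻⁸·(618)⁴/1.00 = 33080 W/m².
Flux falls as S = L/(4πd²), so d = √(L/(4πS)) = √(7.08×10²⁴/(4π·33080)).

d ≈ 4.13×10⁹ m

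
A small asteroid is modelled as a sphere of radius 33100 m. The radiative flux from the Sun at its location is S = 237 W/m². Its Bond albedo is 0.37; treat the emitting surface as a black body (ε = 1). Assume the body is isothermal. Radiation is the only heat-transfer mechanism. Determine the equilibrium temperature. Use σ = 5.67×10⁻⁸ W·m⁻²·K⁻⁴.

T ≈ 160 K

At equilibrium, absorbed power = emitted power.
Absorbing cross-section = πr² = 3.442×10⁹ m²; emitting surface = 4πr² = 1.377×10¹⁰ m² (ratio 4).
(1−a)S·A_cross = εσ·A_surf·T⁴  ⇒  T⁴ = (1−a)S/(4σ).
T⁴ = 0.630·237/(4·5.67×10⁻⁸) = 6.583×10⁸ K⁴.
T = (6.583×10⁸)^(1/4).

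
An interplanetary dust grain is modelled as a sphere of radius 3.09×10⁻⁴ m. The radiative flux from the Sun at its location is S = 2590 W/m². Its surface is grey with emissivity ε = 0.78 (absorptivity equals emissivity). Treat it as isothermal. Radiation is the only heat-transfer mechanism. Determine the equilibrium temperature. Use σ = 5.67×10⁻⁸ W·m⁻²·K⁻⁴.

T ≈ 327 K

At equilibrium, absorbed power = emitted power.
Absorbing cross-section = πr² = 3.000×10⁻⁷ m²; emitting surface = 4πr² = 1.200×10⁻⁶ m² (ratio 4).
εS·A_cross = εσ·A_surf·T⁴  ⇒  T⁴ = S/(4σ)   (ε cancels).
T⁴ = 2590/(4·5.67×10⁻⁸) = 1.142×10¹⁰ K⁴.
T = (1.142×10¹⁰)^(1/4).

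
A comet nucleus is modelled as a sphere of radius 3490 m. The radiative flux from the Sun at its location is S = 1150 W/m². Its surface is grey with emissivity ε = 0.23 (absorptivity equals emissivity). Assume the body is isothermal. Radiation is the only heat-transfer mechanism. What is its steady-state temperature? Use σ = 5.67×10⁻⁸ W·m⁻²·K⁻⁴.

T ≈ 267 K

At equilibrium, absorbed power = emitted power.
Absorbing cross-section = πr² = 3.826×10⁷ m²; emitting surface = 4πr² = 1.531×10⁸ m² (ratio 4).
εS·A_cross = εσ·A_surf·T⁴  ⇒  T⁴ = S/(4σ)   (ε cancels).
T⁴ = 1150/(4·5.67×10⁻⁸) = 5.071×10⁹ K⁴.
T = (5.071×10⁹)^(1/4).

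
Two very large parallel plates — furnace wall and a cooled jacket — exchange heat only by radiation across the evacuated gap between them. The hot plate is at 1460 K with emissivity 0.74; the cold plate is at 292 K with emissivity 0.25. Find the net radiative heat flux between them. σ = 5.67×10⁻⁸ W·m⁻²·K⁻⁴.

For two infinite grey parallel plates, q = σ(T₁⁴ − T₂⁴)/(1/ε₁ + 1/ε₂ − 1).
T₁⁴ − T₂⁴ = 4.544×10¹² − 7.270×10⁹ = 4.536×10¹² K⁴.
1/ε₁ + 1/ε₂ − 1 = 1.351 + 4.000 − 1 = 4.351.
q = 5.67×10⁻⁸ × 4.536×10¹² / 4.351.

q ≈ 59100 W/m²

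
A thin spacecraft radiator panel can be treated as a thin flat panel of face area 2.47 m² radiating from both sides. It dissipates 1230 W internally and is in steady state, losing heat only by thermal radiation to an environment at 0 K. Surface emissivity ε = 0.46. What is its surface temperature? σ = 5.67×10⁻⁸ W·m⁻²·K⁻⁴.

Steady state: internal power = radiated power, P = εσA T⁴.
Radiating area A = 2·2.47 = 4.940 m².
T⁴ = P/(εσA) = 1230/(0.46·5.67×10⁻⁸·4.940) = 9.546×10⁹ K⁴.
T = (9.546×10⁹)^(1/4).

T ≈ 313 K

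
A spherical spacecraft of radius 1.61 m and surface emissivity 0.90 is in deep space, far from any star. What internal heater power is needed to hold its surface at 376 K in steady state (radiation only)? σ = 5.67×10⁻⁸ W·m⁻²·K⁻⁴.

P ≈ 33200 W

P = εσ·4πr²·T⁴.
4πr² = 32.57 m²; T⁴ = 1.999×10¹⁰ K⁴.
P = 0.90·5.67×10⁻⁸·32.57·1.999×10¹⁰.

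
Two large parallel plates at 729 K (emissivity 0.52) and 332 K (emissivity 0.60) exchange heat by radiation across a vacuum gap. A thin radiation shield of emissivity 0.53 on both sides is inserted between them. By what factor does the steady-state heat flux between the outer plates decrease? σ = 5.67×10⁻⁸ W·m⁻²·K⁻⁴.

factor ≈ 2.07

Without shield: q₀ = σΔ(T⁴)/(1/ε₁+1/ε₂−1) with denominator 2.590.
With shield the two gaps are in series; the resistances add: (1/ε₁+1/ε_s−1)+(1/ε_s+1/ε₂−1) = 2.810+2.553 = 5.363.
Heat-flux ratio q₀/q = 5.363/2.590.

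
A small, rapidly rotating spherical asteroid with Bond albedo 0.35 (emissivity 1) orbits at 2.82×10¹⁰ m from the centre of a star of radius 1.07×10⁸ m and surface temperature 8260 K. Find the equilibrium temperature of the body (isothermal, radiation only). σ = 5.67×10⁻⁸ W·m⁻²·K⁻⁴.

The star's surface emits σT_*⁴; at distance d the flux is S = σT_*⁴(R_*/d)².
S = 5.67×10⁻⁸·(8260)⁴·(1.07×10⁸/2.82×10¹⁰)² = 3800 W/m².
For an isothermal sphere T⁴ = (1−a)S/(4σ) = 1.089×10¹⁰ K⁴.

T ≈ 323 K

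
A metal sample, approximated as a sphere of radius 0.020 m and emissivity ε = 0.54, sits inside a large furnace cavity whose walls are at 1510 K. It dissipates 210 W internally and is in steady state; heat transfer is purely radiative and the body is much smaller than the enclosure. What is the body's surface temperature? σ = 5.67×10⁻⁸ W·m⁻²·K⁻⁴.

For a small grey body in a large enclosure, net radiated power = εσA(T⁴ − T_w⁴).
Steady state: P = εσA(T⁴ − T_w⁴) with A = 4πr² = 0.005027 m².
T⁴ = P/(εσA) + T_w⁴ = 210/(0.54·5.67×10⁻⁸·0.005027) + (1510)⁴
    = 1.364×10¹² + 5.199×10¹² = 6.563×10¹² K⁴.

T ≈ 1600 K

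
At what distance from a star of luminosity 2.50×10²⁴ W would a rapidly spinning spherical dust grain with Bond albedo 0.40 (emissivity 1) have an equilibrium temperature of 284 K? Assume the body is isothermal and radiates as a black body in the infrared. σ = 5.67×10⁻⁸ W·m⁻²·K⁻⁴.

For an isothermal black-emitting sphere, (1−a)S·πr² = σ·4πr²·T⁴ ⇒ S = 4σT⁴/(1−a).
S = 4·5.67×10⁻⁸·(284)⁴/0.600 = 2459 W/m².
Flux falls as S = L/(4πd²), so d = √(L/(4πS)) = √(2.50×10²⁴/(4π·2459)).

d ≈ 8.99×10⁹ m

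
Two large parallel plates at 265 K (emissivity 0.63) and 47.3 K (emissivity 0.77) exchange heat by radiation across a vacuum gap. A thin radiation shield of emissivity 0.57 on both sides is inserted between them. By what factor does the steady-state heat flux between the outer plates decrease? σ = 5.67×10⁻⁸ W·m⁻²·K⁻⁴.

factor ≈ 2.33

Without shield: q₀ = σΔ(T⁴)/(1/ε₁+1/ε₂−1) with denominator 1.886.
With shield the two gaps are in series; the resistances add: (1/ε₁+1/ε_s−1)+(1/ε_s+1/ε₂−1) = 2.342+2.053 = 4.395.
Heat-flux ratio q₀/q = 4.395/1.886.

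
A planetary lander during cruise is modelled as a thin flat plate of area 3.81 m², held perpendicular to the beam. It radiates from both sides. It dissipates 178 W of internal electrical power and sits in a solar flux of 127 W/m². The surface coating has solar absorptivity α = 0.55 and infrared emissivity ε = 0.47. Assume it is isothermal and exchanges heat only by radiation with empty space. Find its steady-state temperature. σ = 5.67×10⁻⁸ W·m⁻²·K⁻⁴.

At steady state, absorbed solar power + internal power = radiated power.
Absorbed: α·S·A_cross = 0.55·127·3.810 = 266.1 W (cross-section A).
Total input = 266.1 + 178 = 444.1 W.
Radiated: εσ·A_surf·T⁴ with A_surf = 2A = 7.620 m².
T⁴ = 444.1/(0.47·5.67×10⁻⁸·7.620) = 2.187×10⁹ K⁴.

T ≈ 216 K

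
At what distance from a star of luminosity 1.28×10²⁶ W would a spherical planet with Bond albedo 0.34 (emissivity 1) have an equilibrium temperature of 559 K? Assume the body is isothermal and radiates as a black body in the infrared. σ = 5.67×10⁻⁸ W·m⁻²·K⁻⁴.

d ≈ 1.74×10¹⁰ m

For an isothermal black-emitting sphere, (1−a)S·πr² = σ·4πr²·T⁴ ⇒ S = 4σT⁴/(1−a).
S = 4·5.67×10⁻⁸·(559)⁴/0.660 = 33550 W/m².
Flux falls as S = L/(4πd²), so d = √(L/(4πS)) = √(1.28×10²⁶/(4π·33550)).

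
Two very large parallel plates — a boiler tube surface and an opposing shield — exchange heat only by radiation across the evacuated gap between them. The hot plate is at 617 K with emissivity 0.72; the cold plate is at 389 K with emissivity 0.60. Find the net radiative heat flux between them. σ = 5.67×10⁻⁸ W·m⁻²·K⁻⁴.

q ≈ 3370 W/m²

For two infinite grey parallel plates, q = σ(T₁⁴ − T₂⁴)/(1/ε₁ + 1/ε₂ − 1).
T₁⁴ − T₂⁴ = 1.449×10¹¹ − 2.290×10¹⁰ = 1.220×10¹¹ K⁴.
1/ε₁ + 1/ε₂ − 1 = 1.389 + 1.667 − 1 = 2.056.
q = 5.67×10⁻⁸ × 1.220×10¹¹ / 2.056.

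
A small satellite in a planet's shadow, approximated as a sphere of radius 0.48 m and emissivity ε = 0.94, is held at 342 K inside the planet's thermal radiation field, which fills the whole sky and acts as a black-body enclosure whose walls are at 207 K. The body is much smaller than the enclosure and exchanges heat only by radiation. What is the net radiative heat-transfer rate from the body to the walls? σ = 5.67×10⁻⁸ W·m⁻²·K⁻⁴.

For a small grey body in a large enclosure: P_net = εσA(T_body⁴ − T_wall⁴).
A = 4πr² = 2.895 m²; T_body⁴ − T_wall⁴ = 1.368×10¹⁰ − 1.836×10⁹ = 1.184×10¹⁰ K⁴.
|P_net| = 0.94·5.67×10⁻⁸·2.895·1.184×10¹⁰.

P_net ≈ 1830 W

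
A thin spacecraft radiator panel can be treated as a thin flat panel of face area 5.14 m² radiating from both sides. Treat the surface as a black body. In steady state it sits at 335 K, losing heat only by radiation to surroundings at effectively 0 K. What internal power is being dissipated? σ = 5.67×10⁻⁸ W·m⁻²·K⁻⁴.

Steady state: P = εσA T⁴.
A = 2·5.14 = 10.28 m²; T⁴ = (335)⁴ = 1.259×10¹⁰ K⁴.
P = 1.0 × 5.67×10⁻⁸ × 10.28 × 1.259×10¹⁰.

P ≈ 7340 W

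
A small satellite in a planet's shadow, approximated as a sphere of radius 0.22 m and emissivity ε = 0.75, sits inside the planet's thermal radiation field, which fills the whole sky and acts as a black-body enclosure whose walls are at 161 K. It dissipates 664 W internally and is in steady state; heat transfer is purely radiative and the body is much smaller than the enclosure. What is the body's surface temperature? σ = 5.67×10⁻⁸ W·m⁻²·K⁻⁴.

T ≈ 403 K

For a small grey body in a large enclosure, net radiated power = εσA(T⁴ − T_w⁴).
Steady state: P = εσA(T⁴ − T_w⁴) with A = 4πr² = 0.6082 m².
T⁴ = P/(εσA) + T_w⁴ = 664/(0.75·5.67×10⁻⁸·0.6082) + (161)⁴
    = 2.567×10¹⁰ + 6.719×10⁸ = 2.634×10¹⁰ K⁴.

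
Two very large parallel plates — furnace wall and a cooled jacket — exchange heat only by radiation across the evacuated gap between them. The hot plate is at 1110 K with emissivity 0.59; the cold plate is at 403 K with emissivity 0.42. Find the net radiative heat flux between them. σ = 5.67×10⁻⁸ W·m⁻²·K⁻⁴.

For two infinite grey parallel plates, q = σ(T₁⁴ − T₂⁴)/(1/ε₁ + 1/ε₂ − 1).
T₁⁴ − T₂⁴ = 1.518×10¹² − 2.638×10¹⁰ = 1.492×10¹² K⁴.
1/ε₁ + 1/ε₂ − 1 = 1.695 + 2.381 − 1 = 3.076.
q = 5.67×10⁻⁸ × 1.492×10¹² / 3.076.

q ≈ 27500 W/m²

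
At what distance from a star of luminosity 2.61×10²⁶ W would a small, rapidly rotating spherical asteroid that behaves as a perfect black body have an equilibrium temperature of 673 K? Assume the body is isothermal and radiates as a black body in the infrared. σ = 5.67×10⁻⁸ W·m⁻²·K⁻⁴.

For an isothermal black-emitting sphere, (1−a)S·πr² = σ·4πr²·T⁴ ⇒ S = 4σT⁴/(1−a).
S = 4·5.67×10⁻⁸·(673)⁴/1.00 = 46530 W/m².
Flux falls as S = L/(4πd²), so d = √(L/(4πS)) = √(2.61×10²⁶/(4π·46530)).

d ≈ 2.11×10¹⁰ m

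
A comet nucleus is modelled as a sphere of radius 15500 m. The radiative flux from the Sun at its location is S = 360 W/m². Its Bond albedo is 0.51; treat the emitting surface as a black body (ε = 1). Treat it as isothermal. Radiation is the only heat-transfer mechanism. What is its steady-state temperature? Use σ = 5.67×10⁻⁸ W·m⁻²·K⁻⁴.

At equilibrium, absorbed power = emitted power.
Absorbing cross-section = πr² = 7.548×10⁸ m²; emitting surface = 4πr² = 3.019×10⁹ m² (ratio 4).
(1−a)S·A_cross = εσ·A_surf·T⁴  ⇒  T⁴ = (1−a)S/(4σ).
T⁴ = 0.490·360/(4·5.67×10⁻⁸) = 7.778×10⁸ K⁴.
T = (7.778×10⁸)^(1/4).

T ≈ 167 K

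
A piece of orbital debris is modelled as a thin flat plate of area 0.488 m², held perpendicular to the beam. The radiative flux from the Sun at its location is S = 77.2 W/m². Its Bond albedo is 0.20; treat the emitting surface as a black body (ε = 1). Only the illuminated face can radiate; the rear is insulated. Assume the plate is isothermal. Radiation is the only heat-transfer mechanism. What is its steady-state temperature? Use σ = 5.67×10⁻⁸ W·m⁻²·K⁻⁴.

At equilibrium, absorbed power = emitted power.
Absorbing cross-section = A = 0.4880 m²; emitting surface = A = 0.4880 m² (ratio 1).
(1−a)S·A_cross = εσ·A_surf·T⁴  ⇒  T⁴ = (1−a)S/(1σ).
T⁴ = 0.800·77.2/(1·5.67×10⁻⁸) = 1.089×10⁹ K⁴.
T = (1.089×10⁹)^(1/4).

T ≈ 182 K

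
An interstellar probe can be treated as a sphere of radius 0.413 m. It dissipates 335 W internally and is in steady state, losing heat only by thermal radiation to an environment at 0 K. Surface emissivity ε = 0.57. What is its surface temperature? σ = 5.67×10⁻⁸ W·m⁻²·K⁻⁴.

Steady state: internal power = radiated power, P = εσA T⁴.
Radiating area A = 4πr² = 2.143 m².
T⁴ = P/(εσA) = 335/(0.57·5.67×10⁻⁸·2.143) = 4.836×10⁹ K⁴.
T = (4.836×10⁹)^(1/4).

T ≈ 264 K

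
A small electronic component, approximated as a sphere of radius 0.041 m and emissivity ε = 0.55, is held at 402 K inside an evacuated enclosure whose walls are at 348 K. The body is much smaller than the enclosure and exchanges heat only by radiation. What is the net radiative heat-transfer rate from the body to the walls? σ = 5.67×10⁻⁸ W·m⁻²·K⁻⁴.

P_net ≈ 7.54 W

For a small grey body in a large enclosure: P_net = εσA(T_body⁴ − T_wall⁴).
A = 4πr² = 0.02112 m²; T_body⁴ − T_wall⁴ = 2.612×10¹⁰ − 1.467×10¹⁰ = 1.145×10¹⁰ K⁴.
|P_net| = 0.55·5.67×10⁻⁸·0.02112·1.145×10¹⁰.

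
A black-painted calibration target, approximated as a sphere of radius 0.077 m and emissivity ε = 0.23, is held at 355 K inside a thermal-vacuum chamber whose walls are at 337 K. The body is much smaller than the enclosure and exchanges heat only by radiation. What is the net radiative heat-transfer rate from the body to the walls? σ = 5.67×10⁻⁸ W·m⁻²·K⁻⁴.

For a small grey body in a large enclosure: P_net = εσA(T_body⁴ − T_wall⁴).
A = 4πr² = 0.07451 m²; T_body⁴ − T_wall⁴ = 1.588×10¹⁰ − 1.290×10¹⁰ = 2.984×10⁹ K⁴.
|P_net| = 0.23·5.67×10⁻⁸·0.07451·2.984×10⁹.

P_net ≈ 2.90 W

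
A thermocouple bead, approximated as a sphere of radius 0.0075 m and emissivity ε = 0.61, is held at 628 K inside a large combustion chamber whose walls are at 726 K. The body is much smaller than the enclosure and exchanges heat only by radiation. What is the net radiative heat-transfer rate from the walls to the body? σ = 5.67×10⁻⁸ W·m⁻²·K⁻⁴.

For a small grey body in a large enclosure: P_net = εσA(T_body⁴ − T_wall⁴).
A = 4πr² = 7.069×10⁻⁴ m²; T_body⁴ − T_wall⁴ = 1.555×10¹¹ − 2.778×10¹¹ = -1.223×10¹¹ K⁴.
|P_net| = 0.61·5.67×10⁻⁸·7.069×10⁻⁴·1.223×10¹¹.

P_net ≈ 2.99 W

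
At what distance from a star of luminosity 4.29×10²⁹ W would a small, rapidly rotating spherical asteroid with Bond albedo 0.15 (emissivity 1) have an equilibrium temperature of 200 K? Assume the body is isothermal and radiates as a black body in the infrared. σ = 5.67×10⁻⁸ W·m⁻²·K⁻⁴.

d ≈ 8.94×10¹² m

For an isothermal black-emitting sphere, (1−a)S·πr² = σ·4πr²·T⁴ ⇒ S = 4σT⁴/(1−a).
S = 4·5.67×10⁻⁸·(200)⁴/0.850 = 426.9 W/m².
Flux falls as S = L/(4πd²), so d = √(L/(4πS)) = √(4.29×10²⁹/(4π·426.9)).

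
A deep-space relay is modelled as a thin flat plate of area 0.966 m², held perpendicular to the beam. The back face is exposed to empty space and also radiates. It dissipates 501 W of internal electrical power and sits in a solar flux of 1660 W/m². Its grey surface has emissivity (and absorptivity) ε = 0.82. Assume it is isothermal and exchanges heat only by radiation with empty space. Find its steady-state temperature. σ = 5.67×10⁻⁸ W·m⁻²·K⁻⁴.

At steady state, absorbed solar power + internal power = radiated power.
Absorbed: α·S·A_cross = 0.82·1660·0.9660 = 1315 W (cross-section A).
Total input = 1315 + 501 = 1816 W.
Radiated: εσ·A_surf·T⁴ with A_surf = 2A = 1.932 m².
T⁴ = 1816/(0.82·5.67×10⁻⁸·1.932) = 2.022×10¹⁰ K⁴.

T ≈ 377 K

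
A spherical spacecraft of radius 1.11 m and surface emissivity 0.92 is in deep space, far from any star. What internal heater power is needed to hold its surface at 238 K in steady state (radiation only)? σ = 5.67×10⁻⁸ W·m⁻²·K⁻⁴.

P = εσ·4πr²·T⁴.
4πr² = 15.48 m²; T⁴ = 3.209×10⁹ K⁴.
P = 0.92·5.67×10⁻⁸·15.48·3.209×10⁹.

P ≈ 2590 W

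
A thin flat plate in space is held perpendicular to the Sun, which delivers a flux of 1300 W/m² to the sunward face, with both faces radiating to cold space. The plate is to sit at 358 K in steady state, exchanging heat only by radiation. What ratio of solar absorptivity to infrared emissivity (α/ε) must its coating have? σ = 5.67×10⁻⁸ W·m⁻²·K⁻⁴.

Balance: αS·A = εσ·2A·T⁴ ⇒ α/ε = 2σT⁴/S.
α/ε = 2·5.67×10⁻⁸·(358)⁴/1300 = 2·5.67×10⁻⁸·1.643×10¹⁰/1300.

α/ε ≈ 1.43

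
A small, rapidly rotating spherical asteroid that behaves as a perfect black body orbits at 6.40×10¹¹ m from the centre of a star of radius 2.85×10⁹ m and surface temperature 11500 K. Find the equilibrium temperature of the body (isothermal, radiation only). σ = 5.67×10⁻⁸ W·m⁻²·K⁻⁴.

T ≈ 543 K

The star's surface emits σT_*⁴; at distance d the flux is S = σT_*⁴(R_*/d)².
S = 5.67×10⁻⁸·(11500)⁴·(2.85×10⁹/6.40×10¹¹)² = 19670 W/m².
For an isothermal sphere T⁴ = (1−a)S/(4σ) = 8.671×10¹⁰ K⁴.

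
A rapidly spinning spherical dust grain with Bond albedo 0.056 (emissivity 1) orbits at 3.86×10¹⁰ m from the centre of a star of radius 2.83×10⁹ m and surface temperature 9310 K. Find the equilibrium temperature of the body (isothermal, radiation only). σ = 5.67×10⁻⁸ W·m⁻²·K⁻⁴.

The star's surface emits σT_*⁴; at distance d the flux is S = σT_*⁴(R_*/d)².
S = 5.67×10⁻⁸·(9310)⁴·(2.83×10⁹/3.86×10¹⁰)² = 2.290×10⁶ W/m².
For an isothermal sphere T⁴ = (1−a)S/(4σ) = 9.530×10¹² K⁴.

T ≈ 1760 K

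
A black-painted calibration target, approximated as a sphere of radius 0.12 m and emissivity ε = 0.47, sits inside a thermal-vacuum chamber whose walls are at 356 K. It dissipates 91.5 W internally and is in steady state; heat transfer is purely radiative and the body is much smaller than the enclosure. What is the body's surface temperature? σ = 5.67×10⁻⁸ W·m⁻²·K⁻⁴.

For a small grey body in a large enclosure, net radiated power = εσA(T⁴ − T_w⁴).
Steady state: P = εσA(T⁴ − T_w⁴) with A = 4πr² = 0.1810 m².
T⁴ = P/(εσA) + T_w⁴ = 91.5/(0.47·5.67×10⁻⁸·0.1810) + (356)⁴
    = 1.897×10¹⁰ + 1.606×10¹⁰ = 3.504×10¹⁰ K⁴.

T ≈ 433 K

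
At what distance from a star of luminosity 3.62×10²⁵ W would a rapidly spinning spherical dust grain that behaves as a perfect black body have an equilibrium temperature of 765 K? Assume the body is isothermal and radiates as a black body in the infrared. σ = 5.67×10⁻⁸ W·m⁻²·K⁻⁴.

d ≈ 6.09×10⁹ m

For an isothermal black-emitting sphere, (1−a)S·πr² = σ·4πr²·T⁴ ⇒ S = 4σT⁴/(1−a).
S = 4·5.67×10⁻⁸·(765)⁴/1.00 = 77680 W/m².
Flux falls as S = L/(4πd²), so d = √(L/(4πS)) = √(3.62×10²⁵/(4π·77680)).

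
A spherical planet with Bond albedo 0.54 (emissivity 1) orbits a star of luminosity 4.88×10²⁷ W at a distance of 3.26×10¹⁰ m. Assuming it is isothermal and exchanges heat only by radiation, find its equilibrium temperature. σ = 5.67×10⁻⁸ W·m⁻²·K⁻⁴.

T ≈ 928 K

First find the stellar flux at distance d: S = L/(4πd²) = 4.88×10²⁷/(4π·(3.26×10¹⁰)²) = 3.654×10⁵ W/m².
For an isothermal sphere, absorbed (1−a)S·πr² = emitted σ·4πr²·T⁴, so T⁴ = (1−a)S/(4σ).
T⁴ = 0.460·3.654×10⁵/(4·5.67×10⁻⁸) = 7.411×10¹¹ K⁴.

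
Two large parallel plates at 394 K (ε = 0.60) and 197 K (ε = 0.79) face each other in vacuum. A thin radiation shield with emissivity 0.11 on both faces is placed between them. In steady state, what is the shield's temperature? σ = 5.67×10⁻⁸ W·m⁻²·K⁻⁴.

T_s ≈ 335 K

In steady state the net flux on the hot side equals that on the cold side.
σ(T₁⁴−T_s⁴)/D₁ = σ(T_s⁴−T₂⁴)/D₂, with D₁ = 1/ε₁+1/ε_s−1 = 9.758, D₂ = 1/ε_s+1/ε₂−1 = 9.357.
Solve for T_s⁴: T_s⁴ = (D₂·T₁⁴ + D₁·T₂⁴)/(D₁+D₂) = 1.257×10¹⁰ K⁴.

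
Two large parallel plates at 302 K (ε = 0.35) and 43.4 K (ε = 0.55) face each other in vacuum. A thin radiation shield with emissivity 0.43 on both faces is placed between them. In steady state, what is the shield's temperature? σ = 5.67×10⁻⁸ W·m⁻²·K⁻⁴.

In steady state the net flux on the hot side equals that on the cold side.
σ(T₁⁴−T_s⁴)/D₁ = σ(T_s⁴−T₂⁴)/D₂, with D₁ = 1/ε₁+1/ε_s−1 = 4.183, D₂ = 1/ε_s+1/ε₂−1 = 3.144.
Solve for T_s⁴: T_s⁴ = (D₂·T₁⁴ + D₁·T₂⁴)/(D₁+D₂) = 3.571×10⁹ K⁴.

T_s ≈ 244 K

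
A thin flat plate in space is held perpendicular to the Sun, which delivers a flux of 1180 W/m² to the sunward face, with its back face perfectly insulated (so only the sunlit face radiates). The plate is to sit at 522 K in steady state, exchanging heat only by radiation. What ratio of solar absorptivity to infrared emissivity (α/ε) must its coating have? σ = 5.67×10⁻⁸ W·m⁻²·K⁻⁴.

Balance: αS·A = εσ·1A·T⁴ ⇒ α/ε = σT⁴/S.
α/ε = 5.67×10⁻⁸·(522)⁴/1180 = 5.67×10⁻⁸·7.425×10¹⁰/1180.

α/ε ≈ 3.57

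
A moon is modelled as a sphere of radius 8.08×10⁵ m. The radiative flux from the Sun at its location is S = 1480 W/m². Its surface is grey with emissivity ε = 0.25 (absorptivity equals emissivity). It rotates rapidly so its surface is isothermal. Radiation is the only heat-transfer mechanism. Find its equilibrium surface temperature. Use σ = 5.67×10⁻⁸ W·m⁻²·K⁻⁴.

At equilibrium, absorbed power = emitted power.
Absorbing cross-section = πr² = 2.051×10¹² m²; emitting surface = 4πr² = 8.204×10¹² m² (ratio 4).
εS·A_cross = εσ·A_surf·T⁴  ⇒  T⁴ = S/(4σ)   (ε cancels).
T⁴ = 1480/(4·5.67×10⁻⁸) = 6.526×10⁹ K⁴.
T = (6.526×10⁹)^(1/4).

T ≈ 284 K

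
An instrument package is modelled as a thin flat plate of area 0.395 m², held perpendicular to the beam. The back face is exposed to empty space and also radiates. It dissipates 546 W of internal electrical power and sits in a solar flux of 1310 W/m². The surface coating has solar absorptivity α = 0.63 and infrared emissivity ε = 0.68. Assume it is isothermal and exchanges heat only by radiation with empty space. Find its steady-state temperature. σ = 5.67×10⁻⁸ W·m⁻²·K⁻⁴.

At steady state, absorbed solar power + internal power = radiated power.
Absorbed: α·S·A_cross = 0.63·1310·0.3950 = 326.0 W (cross-section A).
Total input = 326.0 + 546 = 872.0 W.
Radiated: εσ·A_surf·T⁴ with A_surf = 2A = 0.7900 m².
T⁴ = 872.0/(0.68·5.67×10⁻⁸·0.7900) = 2.863×10¹⁰ K⁴.

T ≈ 411 K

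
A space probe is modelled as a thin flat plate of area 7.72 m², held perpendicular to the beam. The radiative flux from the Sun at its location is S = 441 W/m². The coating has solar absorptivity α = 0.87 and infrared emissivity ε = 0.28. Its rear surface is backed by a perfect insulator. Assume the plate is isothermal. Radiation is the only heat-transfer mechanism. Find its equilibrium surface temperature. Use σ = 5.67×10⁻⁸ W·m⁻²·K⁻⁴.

T ≈ 394 K

At equilibrium, absorbed power = emitted power.
Absorbing cross-section = A = 7.720 m²; emitting surface = A = 7.720 m² (ratio 1).
αS·A_cross = εσ·A_surf·T⁴  ⇒  T⁴ = αS/(ε·1σ).
T⁴ = 0.870·441/(0.28·1·5.67×10⁻⁸) = 2.417×10¹⁰ K⁴.
T = (2.417×10¹⁰)^(1/4).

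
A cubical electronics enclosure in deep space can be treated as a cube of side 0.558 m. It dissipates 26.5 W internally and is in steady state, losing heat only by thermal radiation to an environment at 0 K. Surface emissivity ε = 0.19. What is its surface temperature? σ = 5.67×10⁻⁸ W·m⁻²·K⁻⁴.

Steady state: internal power = radiated power, P = εσA T⁴.
Radiating area A = 6L² = 1.868 m².
T⁴ = P/(εσA) = 26.5/(0.19·5.67×10⁻⁸·1.868) = 1.317×10⁹ K⁴.
T = (1.317×10⁹)^(1/4).

T ≈ 190 K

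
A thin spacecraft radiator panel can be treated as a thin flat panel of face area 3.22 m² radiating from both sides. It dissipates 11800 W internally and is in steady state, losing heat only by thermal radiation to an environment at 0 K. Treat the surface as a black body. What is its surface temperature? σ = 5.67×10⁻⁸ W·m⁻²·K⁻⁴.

Steady state: internal power = radiated power, P = εσA T⁴.
Radiating area A = 2·3.22 = 6.440 m².
T⁴ = P/(εσA) = 11800/(1.0·5.67×10⁻⁸·6.440) = 3.232×10¹⁰ K⁴.
T = (3.232×10¹⁰)^(1/4).

T ≈ 424 K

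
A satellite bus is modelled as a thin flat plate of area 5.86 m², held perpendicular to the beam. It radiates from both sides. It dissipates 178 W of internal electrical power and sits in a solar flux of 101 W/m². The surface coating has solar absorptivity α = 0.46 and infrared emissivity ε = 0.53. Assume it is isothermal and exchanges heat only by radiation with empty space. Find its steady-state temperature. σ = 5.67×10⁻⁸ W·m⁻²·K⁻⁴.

At steady state, absorbed solar power + internal power = radiated power.
Absorbed: α·S·A_cross = 0.46·101·5.860 = 272.3 W (cross-section A).
Total input = 272.3 + 178 = 450.3 W.
Radiated: εσ·A_surf·T⁴ with A_surf = 2A = 11.72 m².
T⁴ = 450.3/(0.53·5.67×10⁻⁸·11.72) = 1.278×10⁹ K⁴.

T ≈ 189 K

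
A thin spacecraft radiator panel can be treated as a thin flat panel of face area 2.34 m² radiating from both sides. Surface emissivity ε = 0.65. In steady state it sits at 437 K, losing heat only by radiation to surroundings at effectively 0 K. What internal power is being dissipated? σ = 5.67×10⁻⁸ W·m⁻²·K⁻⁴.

P ≈ 6290 W

Steady state: P = εσA T⁴.
A = 2·2.34 = 4.680 m²; T⁴ = (437)⁴ = 3.647×10¹⁰ K⁴.
P = 0.65 × 5.67×10⁻⁸ × 4.680 × 3.647×10¹⁰.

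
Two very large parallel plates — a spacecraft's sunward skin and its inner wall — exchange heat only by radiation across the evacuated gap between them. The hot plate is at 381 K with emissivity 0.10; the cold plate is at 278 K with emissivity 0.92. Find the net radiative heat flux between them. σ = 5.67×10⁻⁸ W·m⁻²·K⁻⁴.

q ≈ 84.9 W/m²

For two infinite grey parallel plates, q = σ(T₁⁴ − T₂⁴)/(1/ε₁ + 1/ε₂ − 1).
T₁⁴ − T₂⁴ = 2.107×10¹⁰ − 5.973×10⁹ = 1.510×10¹⁰ K⁴.
1/ε₁ + 1/ε₂ − 1 = 10.00 + 1.087 − 1 = 10.09.
q = 5.67×10⁻⁸ × 1.510×10¹⁰ / 10.09.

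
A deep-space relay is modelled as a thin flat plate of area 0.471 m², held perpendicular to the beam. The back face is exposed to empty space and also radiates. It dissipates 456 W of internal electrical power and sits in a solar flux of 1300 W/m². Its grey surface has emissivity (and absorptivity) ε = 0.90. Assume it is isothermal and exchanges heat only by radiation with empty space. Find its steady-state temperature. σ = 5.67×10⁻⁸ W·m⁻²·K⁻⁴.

T ≈ 380 K

At steady state, absorbed solar power + internal power = radiated power.
Absorbed: α·S·A_cross = 0.90·1300·0.4710 = 551.1 W (cross-section A).
Total input = 551.1 + 456 = 1007 W.
Radiated: εσ·A_surf·T⁴ with A_surf = 2A = 0.9420 m².
T⁴ = 1007/(0.90·5.67×10⁻⁸·0.9420) = 2.095×10¹⁰ K⁴.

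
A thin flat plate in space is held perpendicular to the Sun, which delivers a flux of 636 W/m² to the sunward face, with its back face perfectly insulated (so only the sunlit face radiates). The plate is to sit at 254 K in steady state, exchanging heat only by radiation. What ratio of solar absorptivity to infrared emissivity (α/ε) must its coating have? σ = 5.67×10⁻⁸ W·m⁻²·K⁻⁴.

Balance: αS·A = εσ·1A·T⁴ ⇒ α/ε = σT⁴/S.
α/ε = 5.67×10⁻⁸·(254)⁴/636 = 5.67×10⁻⁸·4.162×10⁹/636.

α/ε ≈ 0.371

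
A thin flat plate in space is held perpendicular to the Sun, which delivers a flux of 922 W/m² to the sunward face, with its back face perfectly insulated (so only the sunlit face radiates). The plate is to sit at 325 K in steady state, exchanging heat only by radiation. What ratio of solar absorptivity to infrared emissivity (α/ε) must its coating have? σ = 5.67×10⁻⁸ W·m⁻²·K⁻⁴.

Balance: αS·A = εσ·1A·T⁴ ⇒ α/ε = σT⁴/S.
α/ε = 5.67×10⁻⁸·(325)⁴/922 = 5.67×10⁻⁸·1.116×10¹⁰/922.

α/ε ≈ 0.686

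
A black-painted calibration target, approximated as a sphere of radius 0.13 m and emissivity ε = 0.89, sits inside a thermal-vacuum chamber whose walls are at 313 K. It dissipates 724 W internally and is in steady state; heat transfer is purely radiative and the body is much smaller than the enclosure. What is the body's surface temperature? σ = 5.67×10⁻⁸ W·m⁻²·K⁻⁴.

T ≈ 527 K

For a small grey body in a large enclosure, net radiated power = εσA(T⁴ − T_w⁴).
Steady state: P = εσA(T⁴ − T_w⁴) with A = 4πr² = 0.2124 m².
T⁴ = P/(εσA) + T_w⁴ = 724/(0.89·5.67×10⁻⁸·0.2124) + (313)⁴
    = 6.756×10¹⁰ + 9.598×10⁹ = 7.715×10¹⁰ K⁴.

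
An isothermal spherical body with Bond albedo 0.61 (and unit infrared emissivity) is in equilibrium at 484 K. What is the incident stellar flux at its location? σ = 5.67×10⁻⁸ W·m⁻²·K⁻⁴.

(1−a)S·πr² = σ·4πr²·T⁴ ⇒ S = 4σT⁴/(1−a).
S = 4·5.67×10⁻⁸·5.488×10¹⁰/0.390.

S ≈ 31900 W/m²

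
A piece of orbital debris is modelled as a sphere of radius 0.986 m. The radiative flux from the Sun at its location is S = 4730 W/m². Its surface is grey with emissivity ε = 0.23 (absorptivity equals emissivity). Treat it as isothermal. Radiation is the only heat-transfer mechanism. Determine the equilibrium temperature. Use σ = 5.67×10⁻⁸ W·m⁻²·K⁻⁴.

T ≈ 380 K

At equilibrium, absorbed power = emitted power.
Absorbing cross-section = πr² = 3.054 m²; emitting surface = 4πr² = 12.22 m² (ratio 4).
εS·A_cross = εσ·A_surf·T⁴  ⇒  T⁴ = S/(4σ)   (ε cancels).
T⁴ = 4730/(4·5.67×10⁻⁸) = 2.086×10¹⁰ K⁴.
T = (2.086×10¹⁰)^(1/4).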